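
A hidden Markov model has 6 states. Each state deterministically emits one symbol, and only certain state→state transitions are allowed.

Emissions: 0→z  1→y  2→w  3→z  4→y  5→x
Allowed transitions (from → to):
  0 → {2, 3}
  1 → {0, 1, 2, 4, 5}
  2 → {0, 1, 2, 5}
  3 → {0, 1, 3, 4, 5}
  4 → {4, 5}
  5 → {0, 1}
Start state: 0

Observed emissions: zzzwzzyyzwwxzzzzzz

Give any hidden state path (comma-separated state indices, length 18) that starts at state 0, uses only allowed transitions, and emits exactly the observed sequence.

  pos 0: z in {0,3}, choose 0; start
  pos 1: z in {0,3}, choose 3; 0->3 ok
  pos 2: z in {0,3}, choose 0; 3->0 ok
  pos 3: w in {2}, choose 2; 0->2 ok
  pos 4: z in {0,3}, choose 0; 2->0 ok
  pos 5: z in {0,3}, choose 3; 0->3 ok
  pos 6: y in {1,4}, choose 1; 3->1 ok
  pos 7: y in {1,4}, choose 1; 1->1 ok
  pos 8: z in {0,3}, choose 0; 1->0 ok
  pos 9: w in {2}, choose 2; 0->2 ok
  pos 10: w in {2}, choose 2; 2->2 ok
  pos 11: x in {5}, choose 5; 2->5 ok
  pos 12: z in {0,3}, choose 0; 5->0 ok
  pos 13: z in {0,3}, choose 3; 0->3 ok
  pos 14: z in {0,3}, choose 3; 3->3 ok
  pos 15: z in {0,3}, choose 3; 3->3 ok
  pos 16: z in {0,3}, choose 3; 3->3 ok
  pos 17: z in {0,3}, choose 0; 3->0 ok

0,3,0,2,0,3,1,1,0,2,2,5,0,3,3,3,3,0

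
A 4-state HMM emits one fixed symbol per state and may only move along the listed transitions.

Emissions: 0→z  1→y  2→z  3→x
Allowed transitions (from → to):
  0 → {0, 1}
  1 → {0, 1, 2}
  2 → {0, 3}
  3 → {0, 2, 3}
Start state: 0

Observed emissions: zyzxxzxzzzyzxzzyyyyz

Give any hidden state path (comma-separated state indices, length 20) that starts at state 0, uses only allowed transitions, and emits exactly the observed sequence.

  0: obs=z cand={0,2} pick 0 [start]
  1: obs=y cand={1} pick 1 [0->1 ok]
  2: obs=z cand={0,2} pick 2 [1->2 ok]
  3: obs=x cand={3} pick 3 [2->3 ok]
  4: obs=x cand={3} pick 3 [3->3 ok]
  5: obs=z cand={0,2} pick 2 [3->2 ok]
  6: obs=x cand={3} pick 3 [2->3 ok]
  7: obs=z cand={0,2} pick 0 [3->0 ok]
  8: obs=z cand={0,2} pick 0 [0->0 ok]
  9: obs=z cand={0,2} pick 0 [0->0 ok]
  10: obs=y cand={1} pick 1 [0->1 ok]
  11: obs=z cand={0,2} pick 2 [1->2 ok]
  12: obs=x cand={3} pick 3 [2->3 ok]
  13: obs=z cand={0,2} pick 0 [3->0 ok]
  14: obs=z cand={0,2} pick 0 [0->0 ok]
  15: obs=y cand={1} pick 1 [0->1 ok]
  16: obs=y cand={1} pick 1 [1->1 ok]
  17: obs=y cand={1} pick 1 [1->1 ok]
  18: obs=y cand={1} pick 1 [1->1 ok]
  19: obs=z cand={0,2} pick 2 [1->2 ok]

0,1,2,3,3,2,3,0,0,0,1,2,3,0,0,1,1,1,1,2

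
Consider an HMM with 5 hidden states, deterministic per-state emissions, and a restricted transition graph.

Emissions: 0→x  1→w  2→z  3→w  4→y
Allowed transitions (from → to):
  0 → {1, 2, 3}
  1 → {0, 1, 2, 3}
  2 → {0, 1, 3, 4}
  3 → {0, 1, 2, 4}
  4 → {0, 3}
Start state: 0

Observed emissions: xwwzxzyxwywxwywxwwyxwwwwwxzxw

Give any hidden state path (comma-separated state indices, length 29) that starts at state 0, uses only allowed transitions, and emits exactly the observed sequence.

0,3,1,2,0,2,4,0,3,4,3,0,3,4,3,0,1,3,4,0,1,1,3,1,1,0,2,0,1

  t0 'x' -> {0}, take 0 (start)
  t1 'w' -> {1,3}, take 3 (0->3 ok)
  t2 'w' -> {1,3}, take 1 (3->1 ok)
  t3 'z' -> {2}, take 2 (1->2 ok)
  t4 'x' -> {0}, take 0 (2->0 ok)
  t5 'z' -> {2}, take 2 (0->2 ok)
  t6 'y' -> {4}, take 4 (2->4 ok)
  t7 'x' -> {0}, take 0 (4->0 ok)
  t8 'w' -> {1,3}, take 3 (0->3 ok)
  t9 'y' -> {4}, take 4 (3->4 ok)
  t10 'w' -> {1,3}, take 3 (4->3 ok)
  t11 'x' -> {0}, take 0 (3->0 ok)
  t12 'w' -> {1,3}, take 3 (0->3 ok)
  t13 'y' -> {4}, take 4 (3->4 ok)
  t14 'w' -> {1,3}, take 3 (4->3 ok)
  t15 'x' -> {0}, take 0 (3->0 ok)
  t16 'w' -> {1,3}, take 1 (0->1 ok)
  t17 'w' -> {1,3}, take 3 (1->3 ok)
  t18 'y' -> {4}, take 4 (3->4 ok)
  t19 'x' -> {0}, take 0 (4->0 ok)
  t20 'w' -> {1,3}, take 1 (0->1 ok)
  t21 'w' -> {1,3}, take 1 (1->1 ok)
  t22 'w' -> {1,3}, take 3 (1->3 ok)
  t23 'w' -> {1,3}, take 1 (3->1 ok)
  t24 'w' -> {1,3}, take 1 (1->1 ok)
  t25 'x' -> {0}, take 0 (1->0 ok)
  t26 'z' -> {2}, take 2 (0->2 ok)
  t27 'x' -> {0}, take 0 (2->0 ok)
  t28 'w' -> {1,3}, take 1 (0->1 ok)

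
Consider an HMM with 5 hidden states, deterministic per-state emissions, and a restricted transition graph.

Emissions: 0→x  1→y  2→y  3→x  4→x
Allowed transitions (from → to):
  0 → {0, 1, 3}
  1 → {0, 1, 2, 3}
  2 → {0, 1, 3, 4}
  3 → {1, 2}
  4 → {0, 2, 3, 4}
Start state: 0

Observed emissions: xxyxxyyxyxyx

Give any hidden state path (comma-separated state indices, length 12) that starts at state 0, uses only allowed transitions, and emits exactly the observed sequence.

  t0 'x' -> {0,3,4}, take 0 (start)
  t1 'x' -> {0,3,4}, take 0 (0->0 ok)
  t2 'y' -> {1,2}, take 1 (0->1 ok)
  t3 'x' -> {0,3,4}, take 0 (1->0 ok)
  t4 'x' -> {0,3,4}, take 3 (0->3 ok)
  t5 'y' -> {1,2}, take 1 (3->1 ok)
  t6 'y' -> {1,2}, take 1 (1->1 ok)
  t7 'x' -> {0,3,4}, take 3 (1->3 ok)
  t8 'y' -> {1,2}, take 1 (3->1 ok)
  t9 'x' -> {0,3,4}, take 3 (1->3 ok)
  t10 'y' -> {1,2}, take 1 (3->1 ok)
  t11 'x' -> {0,3,4}, take 3 (1->3 ok)

0,0,1,0,3,1,1,3,1,3,1,3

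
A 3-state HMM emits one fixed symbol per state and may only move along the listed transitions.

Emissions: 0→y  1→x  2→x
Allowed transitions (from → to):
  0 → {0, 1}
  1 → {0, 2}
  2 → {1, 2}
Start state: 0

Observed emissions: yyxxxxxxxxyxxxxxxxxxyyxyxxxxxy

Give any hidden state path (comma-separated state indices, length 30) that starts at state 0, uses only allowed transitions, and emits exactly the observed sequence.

0,0,1,2,2,2,1,2,2,1,0,1,2,1,2,2,1,2,2,1,0,0,1,0,1,2,1,2,1,0

  [0] y  {0}  => 0  start
  [1] y  {0}  => 0  0->0 ok
  [2] x  {1,2}  => 1  0->1 ok
  [3] x  {1,2}  => 2  1->2 ok
  [4] x  {1,2}  => 2  2->2 ok
  [5] x  {1,2}  => 2  2->2 ok
  [6] x  {1,2}  => 1  2->1 ok
  [7] x  {1,2}  => 2  1->2 ok
  [8] x  {1,2}  => 2  2->2 ok
  [9] x  {1,2}  => 1  2->1 ok
  [10] y  {0}  => 0  1->0 ok
  [11] x  {1,2}  => 1  0->1 ok
  [12] x  {1,2}  => 2  1->2 ok
  [13] x  {1,2}  => 1  2->1 ok
  [14] x  {1,2}  => 2  1->2 ok
  [15] x  {1,2}  => 2  2->2 ok
  [16] x  {1,2}  => 1  2->1 ok
  [17] x  {1,2}  => 2  1->2 ok
  [18] x  {1,2}  => 2  2->2 ok
  [19] x  {1,2}  => 1  2->1 ok
  [20] y  {0}  => 0  1->0 ok
  [21] y  {0}  => 0  0->0 ok
  [22] x  {1,2}  => 1  0->1 ok
  [23] y  {0}  => 0  1->0 ok
  [24] x  {1,2}  => 1  0->1 ok
  [25] x  {1,2}  => 2  1->2 ok
  [26] x  {1,2}  => 1  2->1 ok
  [27] x  {1,2}  => 2  1->2 ok
  [28] x  {1,2}  => 1  2->1 ok
  [29] y  {0}  => 0  1->0 ok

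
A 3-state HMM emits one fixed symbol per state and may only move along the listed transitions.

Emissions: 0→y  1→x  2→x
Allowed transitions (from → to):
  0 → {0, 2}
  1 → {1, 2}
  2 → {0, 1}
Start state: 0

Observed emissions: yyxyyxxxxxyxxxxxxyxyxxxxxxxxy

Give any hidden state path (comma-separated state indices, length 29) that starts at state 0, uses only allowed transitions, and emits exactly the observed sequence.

  t0 'y' -> {0}, take 0 (start)
  t1 'y' -> {0}, take 0 (0->0 ok)
  t2 'x' -> {1,2}, take 2 (0->2 ok)
  t3 'y' -> {0}, take 0 (2->0 ok)
  t4 'y' -> {0}, take 0 (0->0 ok)
  t5 'x' -> {1,2}, take 2 (0->2 ok)
  t6 'x' -> {1,2}, take 1 (2->1 ok)
  t7 'x' -> {1,2}, take 2 (1->2 ok)
  t8 'x' -> {1,2}, take 1 (2->1 ok)
  t9 'x' -> {1,2}, take 2 (1->2 ok)
  t10 'y' -> {0}, take 0 (2->0 ok)
  t11 'x' -> {1,2}, take 2 (0->2 ok)
  t12 'x' -> {1,2}, take 1 (2->1 ok)
  t13 'x' -> {1,2}, take 2 (1->2 ok)
  t14 'x' -> {1,2}, take 1 (2->1 ok)
  t15 'x' -> {1,2}, take 1 (1->1 ok)
  t16 'x' -> {1,2}, take 2 (1->2 ok)
  t17 'y' -> {0}, take 0 (2->0 ok)
  t18 'x' -> {1,2}, take 2 (0->2 ok)
  t19 'y' -> {0}, take 0 (2->0 ok)
  t20 'x' -> {1,2}, take 2 (0->2 ok)
  t21 'x' -> {1,2}, take 1 (2->1 ok)
  t22 'x' -> {1,2}, take 1 (1->1 ok)
  t23 'x' -> {1,2}, take 1 (1->1 ok)
  t24 'x' -> {1,2}, take 2 (1->2 ok)
  t25 'x' -> {1,2}, take 1 (2->1 ok)
  t26 'x' -> {1,2}, take 1 (1->1 ok)
  t27 'x' -> {1,2}, take 2 (1->2 ok)
  t28 'y' -> {0}, take 0 (2->0 ok)

0,0,2,0,0,2,1,2,1,2,0,2,1,2,1,1,2,0,2,0,2,1,1,1,2,1,1,2,0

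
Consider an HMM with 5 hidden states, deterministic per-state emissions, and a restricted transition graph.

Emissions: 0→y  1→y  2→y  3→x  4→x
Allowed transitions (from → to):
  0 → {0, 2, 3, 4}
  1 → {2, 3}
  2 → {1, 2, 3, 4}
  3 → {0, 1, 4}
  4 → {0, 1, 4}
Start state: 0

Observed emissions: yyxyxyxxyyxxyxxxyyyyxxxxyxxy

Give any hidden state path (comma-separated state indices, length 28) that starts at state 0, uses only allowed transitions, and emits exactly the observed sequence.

  t0 'y' -> {0,1,2}, take 0 (start)
  t1 'y' -> {0,1,2}, take 2 (0->2 ok)
  t2 'x' -> {3,4}, take 3 (2->3 ok)
  t3 'y' -> {0,1,2}, take 0 (3->0 ok)
  t4 'x' -> {3,4}, take 4 (0->4 ok)
  t5 'y' -> {0,1,2}, take 1 (4->1 ok)
  t6 'x' -> {3,4}, take 3 (1->3 ok)
  t7 'x' -> {3,4}, take 4 (3->4 ok)
  t8 'y' -> {0,1,2}, take 0 (4->0 ok)
  t9 'y' -> {0,1,2}, take 0 (0->0 ok)
  t10 'x' -> {3,4}, take 4 (0->4 ok)
  t11 'x' -> {3,4}, take 4 (4->4 ok)
  t12 'y' -> {0,1,2}, take 0 (4->0 ok)
  t13 'x' -> {3,4}, take 4 (0->4 ok)
  t14 'x' -> {3,4}, take 4 (4->4 ok)
  t15 'x' -> {3,4}, take 4 (4->4 ok)
  t16 'y' -> {0,1,2}, take 0 (4->0 ok)
  t17 'y' -> {0,1,2}, take 2 (0->2 ok)
  t18 'y' -> {0,1,2}, take 1 (2->1 ok)
  t19 'y' -> {0,1,2}, take 2 (1->2 ok)
  t20 'x' -> {3,4}, take 3 (2->3 ok)
  t21 'x' -> {3,4}, take 4 (3->4 ok)
  t22 'x' -> {3,4}, take 4 (4->4 ok)
  t23 'x' -> {3,4}, take 4 (4->4 ok)
  t24 'y' -> {0,1,2}, take 0 (4->0 ok)
  t25 'x' -> {3,4}, take 3 (0->3 ok)
  t26 'x' -> {3,4}, take 4 (3->4 ok)
  t27 'y' -> {0,1,2}, take 0 (4->0 ok)

0,2,3,0,4,1,3,4,0,0,4,4,0,4,4,4,0,2,1,2,3,4,4,4,0,3,4,0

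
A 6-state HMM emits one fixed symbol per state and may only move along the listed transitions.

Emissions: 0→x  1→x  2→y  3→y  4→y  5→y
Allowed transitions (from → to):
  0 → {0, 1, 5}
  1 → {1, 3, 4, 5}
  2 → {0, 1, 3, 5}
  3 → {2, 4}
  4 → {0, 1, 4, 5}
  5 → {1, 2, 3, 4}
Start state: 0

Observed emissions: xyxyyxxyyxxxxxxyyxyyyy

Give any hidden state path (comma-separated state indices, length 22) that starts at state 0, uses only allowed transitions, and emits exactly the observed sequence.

  pos 0: x in {0,1}, choose 0; start
  pos 1: y in {2,3,4,5}, choose 5; 0->5 ok
  pos 2: x in {0,1}, choose 1; 5->1 ok
  pos 3: y in {2,3,4,5}, choose 3; 1->3 ok
  pos 4: y in {2,3,4,5}, choose 2; 3->2 ok
  pos 5: x in {0,1}, choose 1; 2->1 ok
  pos 6: x in {0,1}, choose 1; 1->1 ok
  pos 7: y in {2,3,4,5}, choose 4; 1->4 ok
  pos 8: y in {2,3,4,5}, choose 4; 4->4 ok
  pos 9: x in {0,1}, choose 0; 4->0 ok
  pos 10: x in {0,1}, choose 0; 0->0 ok
  pos 11: x in {0,1}, choose 0; 0->0 ok
  pos 12: x in {0,1}, choose 0; 0->0 ok
  pos 13: x in {0,1}, choose 0; 0->0 ok
  pos 14: x in {0,1}, choose 1; 0->1 ok
  pos 15: y in {2,3,4,5}, choose 3; 1->3 ok
  pos 16: y in {2,3,4,5}, choose 4; 3->4 ok
  pos 17: x in {0,1}, choose 0; 4->0 ok
  pos 18: y in {2,3,4,5}, choose 5; 0->5 ok
  pos 19: y in {2,3,4,5}, choose 2; 5->2 ok
  pos 20: y in {2,3,4,5}, choose 3; 2->3 ok
  pos 21: y in {2,3,4,5}, choose 4; 3->4 ok

0,5,1,3,2,1,1,4,4,0,0,0,0,0,1,3,4,0,5,2,3,4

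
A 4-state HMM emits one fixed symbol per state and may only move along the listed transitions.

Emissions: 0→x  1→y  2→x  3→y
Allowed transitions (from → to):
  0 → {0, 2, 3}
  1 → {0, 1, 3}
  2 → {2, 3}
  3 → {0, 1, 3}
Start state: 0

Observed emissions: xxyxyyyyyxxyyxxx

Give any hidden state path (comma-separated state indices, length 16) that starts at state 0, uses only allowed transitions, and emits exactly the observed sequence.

0,2,3,0,3,1,3,1,1,0,0,3,1,0,0,0

  [0] x  {0,2}  => 0  start
  [1] x  {0,2}  => 2  0->2 ok
  [2] y  {1,3}  => 3  2->3 ok
  [3] x  {0,2}  => 0  3->0 ok
  [4] y  {1,3}  => 3  0->3 ok
  [5] y  {1,3}  => 1  3->1 ok
  [6] y  {1,3}  => 3  1->3 ok
  [7] y  {1,3}  => 1  3->1 ok
  [8] y  {1,3}  => 1  1->1 ok
  [9] x  {0,2}  => 0  1->0 ok
  [10] x  {0,2}  => 0  0->0 ok
  [11] y  {1,3}  => 3  0->3 ok
  [12] y  {1,3}  => 1  3->1 ok
  [13] x  {0,2}  => 0  1->0 ok
  [14] x  {0,2}  => 0  0->0 ok
  [15] x  {0,2}  => 0  0->0 ok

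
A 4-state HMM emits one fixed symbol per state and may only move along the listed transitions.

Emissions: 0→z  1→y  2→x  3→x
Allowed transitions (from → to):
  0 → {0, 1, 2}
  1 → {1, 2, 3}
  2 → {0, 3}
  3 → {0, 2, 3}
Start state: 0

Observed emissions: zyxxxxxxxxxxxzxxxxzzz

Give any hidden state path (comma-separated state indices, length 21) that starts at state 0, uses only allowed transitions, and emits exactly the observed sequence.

  pos 0: z in {0}, choose 0; start
  pos 1: y in {1}, choose 1; 0->1 ok
  pos 2: x in {2,3}, choose 2; 1->2 ok
  pos 3: x in {2,3}, choose 3; 2->3 ok
  pos 4: x in {2,3}, choose 3; 3->3 ok
  pos 5: x in {2,3}, choose 3; 3->3 ok
  pos 6: x in {2,3}, choose 3; 3->3 ok
  pos 7: x in {2,3}, choose 2; 3->2 ok
  pos 8: x in {2,3}, choose 3; 2->3 ok
  pos 9: x in {2,3}, choose 3; 3->3 ok
  pos 10: x in {2,3}, choose 2; 3->2 ok
  pos 11: x in {2,3}, choose 3; 2->3 ok
  pos 12: x in {2,3}, choose 2; 3->2 ok
  pos 13: z in {0}, choose 0; 2->0 ok
  pos 14: x in {2,3}, choose 2; 0->2 ok
  pos 15: x in {2,3}, choose 3; 2->3 ok
  pos 16: x in {2,3}, choose 2; 3->2 ok
  pos 17: x in {2,3}, choose 3; 2->3 ok
  pos 18: z in {0}, choose 0; 3->0 ok
  pos 19: z in {0}, choose 0; 0->0 ok
  pos 20: z in {0}, choose 0; 0->0 ok

0,1,2,3,3,3,3,2,3,3,2,3,2,0,2,3,2,3,0,0,0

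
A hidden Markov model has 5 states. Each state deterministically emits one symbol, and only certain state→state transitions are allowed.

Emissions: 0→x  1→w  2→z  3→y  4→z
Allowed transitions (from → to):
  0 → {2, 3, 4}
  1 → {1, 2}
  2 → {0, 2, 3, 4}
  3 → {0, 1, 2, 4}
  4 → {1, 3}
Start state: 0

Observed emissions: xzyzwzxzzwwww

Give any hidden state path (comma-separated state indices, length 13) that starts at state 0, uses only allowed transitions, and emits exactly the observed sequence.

0,4,3,4,1,2,0,2,4,1,1,1,1

  0: obs=x cand={0} pick 0 [start]
  1: obs=z cand={2,4} pick 4 [0->4 ok]
  2: obs=y cand={3} pick 3 [4->3 ok]
  3: obs=z cand={2,4} pick 4 [3->4 ok]
  4: obs=w cand={1} pick 1 [4->1 ok]
  5: obs=z cand={2,4} pick 2 [1->2 ok]
  6: obs=x cand={0} pick 0 [2->0 ok]
  7: obs=z cand={2,4} pick 2 [0->2 ok]
  8: obs=z cand={2,4} pick 4 [2->4 ok]
  9: obs=w cand={1} pick 1 [4->1 ok]
  10: obs=w cand={1} pick 1 [1->1 ok]
  11: obs=w cand={1} pick 1 [1->1 ok]
  12: obs=w cand={1} pick 1 [1->1 ok]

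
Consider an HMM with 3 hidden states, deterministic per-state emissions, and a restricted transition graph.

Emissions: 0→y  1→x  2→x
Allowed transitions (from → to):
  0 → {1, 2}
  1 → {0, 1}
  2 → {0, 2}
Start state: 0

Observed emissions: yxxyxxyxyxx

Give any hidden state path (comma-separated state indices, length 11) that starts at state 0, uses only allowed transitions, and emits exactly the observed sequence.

0,2,2,0,1,1,0,2,0,2,2

  t0 'y' -> {0}, take 0 (start)
  t1 'x' -> {1,2}, take 2 (0->2 ok)
  t2 'x' -> {1,2}, take 2 (2->2 ok)
  t3 'y' -> {0}, take 0 (2->0 ok)
  t4 'x' -> {1,2}, take 1 (0->1 ok)
  t5 'x' -> {1,2}, take 1 (1->1 ok)
  t6 'y' -> {0}, take 0 (1->0 ok)
  t7 'x' -> {1,2}, take 2 (0->2 ok)
  t8 'y' -> {0}, take 0 (2->0 ok)
  t9 'x' -> {1,2}, take 2 (0->2 ok)
  t10 'x' -> {1,2}, take 2 (2->2 ok)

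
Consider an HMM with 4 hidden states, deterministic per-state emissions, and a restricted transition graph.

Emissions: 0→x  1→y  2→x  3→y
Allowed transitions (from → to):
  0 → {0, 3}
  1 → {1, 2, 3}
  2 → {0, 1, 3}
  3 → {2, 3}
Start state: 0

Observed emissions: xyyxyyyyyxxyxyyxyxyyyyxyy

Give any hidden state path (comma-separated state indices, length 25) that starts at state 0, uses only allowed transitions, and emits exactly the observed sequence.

0,3,3,2,1,3,3,3,3,2,0,3,2,1,3,2,1,2,1,1,1,3,2,1,1

  t0 'x' -> {0,2}, take 0 (start)
  t1 'y' -> {1,3}, take 3 (0->3 ok)
  t2 'y' -> {1,3}, take 3 (3->3 ok)
  t3 'x' -> {0,2}, take 2 (3->2 ok)
  t4 'y' -> {1,3}, take 1 (2->1 ok)
  t5 'y' -> {1,3}, take 3 (1->3 ok)
  t6 'y' -> {1,3}, take 3 (3->3 ok)
  t7 'y' -> {1,3}, take 3 (3->3 ok)
  t8 'y' -> {1,3}, take 3 (3->3 ok)
  t9 'x' -> {0,2}, take 2 (3->2 ok)
  t10 'x' -> {0,2}, take 0 (2->0 ok)
  t11 'y' -> {1,3}, take 3 (0->3 ok)
  t12 'x' -> {0,2}, take 2 (3->2 ok)
  t13 'y' -> {1,3}, take 1 (2->1 ok)
  t14 'y' -> {1,3}, take 3 (1->3 ok)
  t15 'x' -> {0,2}, take 2 (3->2 ok)
  t16 'y' -> {1,3}, take 1 (2->1 ok)
  t17 'x' -> {0,2}, take 2 (1->2 ok)
  t18 'y' -> {1,3}, take 1 (2->1 ok)
  t19 'y' -> {1,3}, take 1 (1->1 ok)
  t20 'y' -> {1,3}, take 1 (1->1 ok)
  t21 'y' -> {1,3}, take 3 (1->3 ok)
  t22 'x' -> {0,2}, take 2 (3->2 ok)
  t23 'y' -> {1,3}, take 1 (2->1 ok)
  t24 'y' -> {1,3}, take 1 (1->1 ok)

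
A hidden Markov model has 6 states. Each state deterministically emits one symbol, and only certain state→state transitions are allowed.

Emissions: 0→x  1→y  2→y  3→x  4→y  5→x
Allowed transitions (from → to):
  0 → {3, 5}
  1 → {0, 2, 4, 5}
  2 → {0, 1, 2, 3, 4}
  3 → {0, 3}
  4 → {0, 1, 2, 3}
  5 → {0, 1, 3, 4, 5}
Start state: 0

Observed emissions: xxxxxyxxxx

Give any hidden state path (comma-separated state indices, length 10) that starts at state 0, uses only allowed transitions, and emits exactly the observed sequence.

  pos 0: x in {0,3,5}, choose 0; start
  pos 1: x in {0,3,5}, choose 3; 0->3 ok
  pos 2: x in {0,3,5}, choose 0; 3->0 ok
  pos 3: x in {0,3,5}, choose 5; 0->5 ok
  pos 4: x in {0,3,5}, choose 5; 5->5 ok
  pos 5: y in {1,2,4}, choose 1; 5->1 ok
  pos 6: x in {0,3,5}, choose 5; 1->5 ok
  pos 7: x in {0,3,5}, choose 5; 5->5 ok
  pos 8: x in {0,3,5}, choose 3; 5->3 ok
  pos 9: x in {0,3,5}, choose 3; 3->3 ok

0,3,0,5,5,1,5,5,3,3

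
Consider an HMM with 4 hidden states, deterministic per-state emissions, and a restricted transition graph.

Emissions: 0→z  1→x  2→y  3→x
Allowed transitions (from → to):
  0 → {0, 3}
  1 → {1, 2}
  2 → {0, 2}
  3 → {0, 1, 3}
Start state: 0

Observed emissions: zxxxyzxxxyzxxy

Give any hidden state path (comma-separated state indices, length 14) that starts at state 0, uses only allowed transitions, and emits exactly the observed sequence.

  [0] z  {0}  => 0  start
  [1] x  {1,3}  => 3  0->3 ok
  [2] x  {1,3}  => 1  3->1 ok
  [3] x  {1,3}  => 1  1->1 ok
  [4] y  {2}  => 2  1->2 ok
  [5] z  {0}  => 0  2->0 ok
  [6] x  {1,3}  => 3  0->3 ok
  [7] x  {1,3}  => 3  3->3 ok
  [8] x  {1,3}  => 1  3->1 ok
  [9] y  {2}  => 2  1->2 ok
  [10] z  {0}  => 0  2->0 ok
  [11] x  {1,3}  => 3  0->3 ok
  [12] x  {1,3}  => 1  3->1 ok
  [13] y  {2}  => 2  1->2 ok

0,3,1,1,2,0,3,3,1,2,0,3,1,2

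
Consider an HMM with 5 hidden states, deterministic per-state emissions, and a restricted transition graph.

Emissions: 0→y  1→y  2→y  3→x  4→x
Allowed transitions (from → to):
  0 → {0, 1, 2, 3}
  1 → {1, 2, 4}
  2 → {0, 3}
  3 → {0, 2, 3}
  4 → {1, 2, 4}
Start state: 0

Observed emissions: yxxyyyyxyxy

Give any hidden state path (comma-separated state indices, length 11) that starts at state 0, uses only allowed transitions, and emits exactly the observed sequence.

  [0] y  {0,1,2}  => 0  start
  [1] x  {3,4}  => 3  0->3 ok
  [2] x  {3,4}  => 3  3->3 ok
  [3] y  {0,1,2}  => 0  3->0 ok
  [4] y  {0,1,2}  => 1  0->1 ok
  [5] y  {0,1,2}  => 1  1->1 ok
  [6] y  {0,1,2}  => 2  1->2 ok
  [7] x  {3,4}  => 3  2->3 ok
  [8] y  {0,1,2}  => 2  3->2 ok
  [9] x  {3,4}  => 3  2->3 ok
  [10] y  {0,1,2}  => 0  3->0 ok

0,3,3,0,1,1,2,3,2,3,0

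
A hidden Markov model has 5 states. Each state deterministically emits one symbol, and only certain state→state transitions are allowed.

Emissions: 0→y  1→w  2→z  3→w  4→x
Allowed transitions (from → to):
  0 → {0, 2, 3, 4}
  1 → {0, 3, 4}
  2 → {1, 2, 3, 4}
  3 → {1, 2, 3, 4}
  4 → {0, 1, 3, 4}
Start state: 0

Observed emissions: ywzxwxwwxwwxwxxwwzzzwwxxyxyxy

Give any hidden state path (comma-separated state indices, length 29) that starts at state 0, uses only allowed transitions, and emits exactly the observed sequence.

  [0] y  {0}  => 0  start
  [1] w  {1,3}  => 3  0->3 ok
  [2] z  {2}  => 2  3->2 ok
  [3] x  {4}  => 4  2->4 ok
  [4] w  {1,3}  => 1  4->1 ok
  [5] x  {4}  => 4  1->4 ok
  [6] w  {1,3}  => 3  4->3 ok
  [7] w  {1,3}  => 3  3->3 ok
  [8] x  {4}  => 4  3->4 ok
  [9] w  {1,3}  => 1  4->1 ok
  [10] w  {1,3}  => 3  1->3 ok
  [11] x  {4}  => 4  3->4 ok
  [12] w  {1,3}  => 3  4->3 ok
  [13] x  {4}  => 4  3->4 ok
  [14] x  {4}  => 4  4->4 ok
  [15] w  {1,3}  => 3  4->3 ok
  [16] w  {1,3}  => 3  3->3 ok
  [17] z  {2}  => 2  3->2 ok
  [18] z  {2}  => 2  2->2 ok
  [19] z  {2}  => 2  2->2 ok
  [20] w  {1,3}  => 3  2->3 ok
  [21] w  {1,3}  => 1  3->1 ok
  [22] x  {4}  => 4  1->4 ok
  [23] x  {4}  => 4  4->4 ok
  [24] y  {0}  => 0  4->0 ok
  [25] x  {4}  => 4  0->4 ok
  [26] y  {0}  => 0  4->0 ok
  [27] x  {4}  => 4  0->4 ok
  [28] y  {0}  => 0  4->0 ok

0,3,2,4,1,4,3,3,4,1,3,4,3,4,4,3,3,2,2,2,3,1,4,4,0,4,0,4,0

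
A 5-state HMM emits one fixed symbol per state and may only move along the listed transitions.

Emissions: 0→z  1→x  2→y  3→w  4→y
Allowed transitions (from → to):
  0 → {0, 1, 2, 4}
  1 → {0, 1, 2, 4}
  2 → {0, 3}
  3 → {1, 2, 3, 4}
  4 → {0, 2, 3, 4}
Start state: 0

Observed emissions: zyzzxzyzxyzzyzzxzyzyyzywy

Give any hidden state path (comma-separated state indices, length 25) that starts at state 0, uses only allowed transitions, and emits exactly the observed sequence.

0,2,0,0,1,0,2,0,1,4,0,0,4,0,0,1,0,2,0,4,4,0,2,3,2

  t0 'z' -> {0}, take 0 (start)
  t1 'y' -> {2,4}, take 2 (0->2 ok)
  t2 'z' -> {0}, take 0 (2->0 ok)
  t3 'z' -> {0}, take 0 (0->0 ok)
  t4 'x' -> {1}, take 1 (0->1 ok)
  t5 'z' -> {0}, take 0 (1->0 ok)
  t6 'y' -> {2,4}, take 2 (0->2 ok)
  t7 'z' -> {0}, take 0 (2->0 ok)
  t8 'x' -> {1}, take 1 (0->1 ok)
  t9 'y' -> {2,4}, take 4 (1->4 ok)
  t10 'z' -> {0}, take 0 (4->0 ok)
  t11 'z' -> {0}, take 0 (0->0 ok)
  t12 'y' -> {2,4}, take 4 (0->4 ok)
  t13 'z' -> {0}, take 0 (4->0 ok)
  t14 'z' -> {0}, take 0 (0->0 ok)
  t15 'x' -> {1}, take 1 (0->1 ok)
  t16 'z' -> {0}, take 0 (1->0 ok)
  t17 'y' -> {2,4}, take 2 (0->2 ok)
  t18 'z' -> {0}, take 0 (2->0 ok)
  t19 'y' -> {2,4}, take 4 (0->4 ok)
  t20 'y' -> {2,4}, take 4 (4->4 ok)
  t21 'z' -> {0}, take 0 (4->0 ok)
  t22 'y' -> {2,4}, take 2 (0->2 ok)
  t23 'w' -> {3}, take 3 (2->3 ok)
  t24 'y' -> {2,4}, take 2 (3->2 ok)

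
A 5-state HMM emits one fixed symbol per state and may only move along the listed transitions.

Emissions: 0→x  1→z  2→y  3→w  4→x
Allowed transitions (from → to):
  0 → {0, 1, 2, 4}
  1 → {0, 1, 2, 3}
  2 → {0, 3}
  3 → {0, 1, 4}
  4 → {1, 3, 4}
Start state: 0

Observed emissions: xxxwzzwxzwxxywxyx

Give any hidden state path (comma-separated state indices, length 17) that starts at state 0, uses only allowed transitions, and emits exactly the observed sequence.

  [0] x  {0,4}  => 0  start
  [1] x  {0,4}  => 4  0->4 ok
  [2] x  {0,4}  => 4  4->4 ok
  [3] w  {3}  => 3  4->3 ok
  [4] z  {1}  => 1  3->1 ok
  [5] z  {1}  => 1  1->1 ok
  [6] w  {3}  => 3  1->3 ok
  [7] x  {0,4}  => 0  3->0 ok
  [8] z  {1}  => 1  0->1 ok
  [9] w  {3}  => 3  1->3 ok
  [10] x  {0,4}  => 0  3->0 ok
  [11] x  {0,4}  => 0  0->0 ok
  [12] y  {2}  => 2  0->2 ok
  [13] w  {3}  => 3  2->3 ok
  [14] x  {0,4}  => 0  3->0 ok
  [15] y  {2}  => 2  0->2 ok
  [16] x  {0,4}  => 0  2->0 ok

0,4,4,3,1,1,3,0,1,3,0,0,2,3,0,2,0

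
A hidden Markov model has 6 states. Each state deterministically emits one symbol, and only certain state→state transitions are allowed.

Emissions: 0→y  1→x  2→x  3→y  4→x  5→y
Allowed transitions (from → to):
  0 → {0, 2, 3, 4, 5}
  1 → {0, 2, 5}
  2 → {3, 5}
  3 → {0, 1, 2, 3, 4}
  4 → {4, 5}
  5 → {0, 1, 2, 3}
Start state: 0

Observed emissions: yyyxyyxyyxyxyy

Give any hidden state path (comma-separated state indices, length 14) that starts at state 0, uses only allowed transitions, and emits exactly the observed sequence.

  [0] y  {0,3,5}  => 0  start
  [1] y  {0,3,5}  => 0  0->0 ok
  [2] y  {0,3,5}  => 3  0->3 ok
  [3] x  {1,2,4}  => 2  3->2 ok
  [4] y  {0,3,5}  => 3  2->3 ok
  [5] y  {0,3,5}  => 3  3->3 ok
  [6] x  {1,2,4}  => 2  3->2 ok
  [7] y  {0,3,5}  => 3  2->3 ok
  [8] y  {0,3,5}  => 3  3->3 ok
  [9] x  {1,2,4}  => 1  3->1 ok
  [10] y  {0,3,5}  => 5  1->5 ok
  [11] x  {1,2,4}  => 1  5->1 ok
  [12] y  {0,3,5}  => 5  1->5 ok
  [13] y  {0,3,5}  => 3  5->3 ok

0,0,3,2,3,3,2,3,3,1,5,1,5,3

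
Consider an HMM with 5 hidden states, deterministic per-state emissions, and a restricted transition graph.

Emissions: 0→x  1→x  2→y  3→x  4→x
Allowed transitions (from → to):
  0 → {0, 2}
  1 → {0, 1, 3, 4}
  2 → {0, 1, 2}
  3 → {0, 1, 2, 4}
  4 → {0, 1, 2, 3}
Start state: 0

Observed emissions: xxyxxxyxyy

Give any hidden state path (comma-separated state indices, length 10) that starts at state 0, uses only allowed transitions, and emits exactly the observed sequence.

0,0,2,1,4,0,2,0,2,2

  0: obs=x cand={0,1,3,4} pick 0 [start]
  1: obs=x cand={0,1,3,4} pick 0 [0->0 ok]
  2: obs=y cand={2} pick 2 [0->2 ok]
  3: obs=x cand={0,1,3,4} pick 1 [2->1 ok]
  4: obs=x cand={0,1,3,4} pick 4 [1->4 ok]
  5: obs=x cand={0,1,3,4} pick 0 [4->0 ok]
  6: obs=y cand={2} pick 2 [0->2 ok]
  7: obs=x cand={0,1,3,4} pick 0 [2->0 ok]
  8: obs=y cand={2} pick 2 [0->2 ok]
  9: obs=y cand={2} pick 2 [2->2 ok]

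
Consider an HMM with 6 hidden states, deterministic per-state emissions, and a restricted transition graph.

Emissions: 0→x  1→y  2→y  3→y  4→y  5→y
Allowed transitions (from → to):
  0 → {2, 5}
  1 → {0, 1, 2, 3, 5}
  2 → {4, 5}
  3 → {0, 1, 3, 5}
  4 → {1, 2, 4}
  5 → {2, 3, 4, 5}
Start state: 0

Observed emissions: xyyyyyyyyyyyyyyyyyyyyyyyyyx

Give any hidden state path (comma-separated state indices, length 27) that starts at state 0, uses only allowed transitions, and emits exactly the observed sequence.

0,2,5,4,2,5,2,5,4,2,5,4,1,1,3,3,5,4,1,5,4,2,5,3,3,3,0

  0: obs=x cand={0} pick 0 [start]
  1: obs=y cand={1,2,3,4,5} pick 2 [0->2 ok]
  2: obs=y cand={1,2,3,4,5} pick 5 [2->5 ok]
  3: obs=y cand={1,2,3,4,5} pick 4 [5->4 ok]
  4: obs=y cand={1,2,3,4,5} pick 2 [4->2 ok]
  5: obs=y cand={1,2,3,4,5} pick 5 [2->5 ok]
  6: obs=y cand={1,2,3,4,5} pick 2 [5->2 ok]
  7: obs=y cand={1,2,3,4,5} pick 5 [2->5 ok]
  8: obs=y cand={1,2,3,4,5} pick 4 [5->4 ok]
  9: obs=y cand={1,2,3,4,5} pick 2 [4->2 ok]
  10: obs=y cand={1,2,3,4,5} pick 5 [2->5 ok]
  11: obs=y cand={1,2,3,4,5} pick 4 [5->4 ok]
  12: obs=y cand={1,2,3,4,5} pick 1 [4->1 ok]
  13: obs=y cand={1,2,3,4,5} pick 1 [1->1 ok]
  14: obs=y cand={1,2,3,4,5} pick 3 [1->3 ok]
  15: obs=y cand={1,2,3,4,5} pick 3 [3->3 ok]
  16: obs=y cand={1,2,3,4,5} pick 5 [3->5 ok]
  17: obs=y cand={1,2,3,4,5} pick 4 [5->4 ok]
  18: obs=y cand={1,2,3,4,5} pick 1 [4->1 ok]
  19: obs=y cand={1,2,3,4,5} pick 5 [1->5 ok]
  20: obs=y cand={1,2,3,4,5} pick 4 [5->4 ok]
  21: obs=y cand={1,2,3,4,5} pick 2 [4->2 ok]
  22: obs=y cand={1,2,3,4,5} pick 5 [2->5 ok]
  23: obs=y cand={1,2,3,4,5} pick 3 [5->3 ok]
  24: obs=y cand={1,2,3,4,5} pick 3 [3->3 ok]
  25: obs=y cand={1,2,3,4,5} pick 3 [3->3 ok]
  26: obs=x cand={0} pick 0 [3->0 ok]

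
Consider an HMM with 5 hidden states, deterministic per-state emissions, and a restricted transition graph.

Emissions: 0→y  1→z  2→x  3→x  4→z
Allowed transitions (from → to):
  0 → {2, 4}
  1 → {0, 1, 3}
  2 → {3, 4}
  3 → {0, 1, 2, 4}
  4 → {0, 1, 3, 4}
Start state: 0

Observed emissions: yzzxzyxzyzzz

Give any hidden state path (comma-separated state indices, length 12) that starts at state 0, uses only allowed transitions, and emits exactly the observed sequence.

0,4,1,3,4,0,2,4,0,4,4,1

  [0] y  {0}  => 0  start
  [1] z  {1,4}  => 4  0->4 ok
  [2] z  {1,4}  => 1  4->1 ok
  [3] x  {2,3}  => 3  1->3 ok
  [4] z  {1,4}  => 4  3->4 ok
  [5] y  {0}  => 0  4->0 ok
  [6] x  {2,3}  => 2  0->2 ok
  [7] z  {1,4}  => 4  2->4 ok
  [8] y  {0}  => 0  4->0 ok
  [9] z  {1,4}  => 4  0->4 ok
  [10] z  {1,4}  => 4  4->4 ok
  [11] z  {1,4}  => 1  4->1 ok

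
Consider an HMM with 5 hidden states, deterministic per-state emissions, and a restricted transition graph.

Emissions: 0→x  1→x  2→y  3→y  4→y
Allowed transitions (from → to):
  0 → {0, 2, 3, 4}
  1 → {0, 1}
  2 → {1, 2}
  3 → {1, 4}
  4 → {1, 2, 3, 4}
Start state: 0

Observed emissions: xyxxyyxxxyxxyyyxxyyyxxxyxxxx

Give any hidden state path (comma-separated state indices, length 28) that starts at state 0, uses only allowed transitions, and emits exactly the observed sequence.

0,2,1,0,3,4,1,0,0,3,1,0,3,4,4,1,0,4,4,3,1,1,0,2,1,1,1,1

  0: obs=x cand={0,1} pick 0 [start]
  1: obs=y cand={2,3,4} pick 2 [0->2 ok]
  2: obs=x cand={0,1} pick 1 [2->1 ok]
  3: obs=x cand={0,1} pick 0 [1->0 ok]
  4: obs=y cand={2,3,4} pick 3 [0->3 ok]
  5: obs=y cand={2,3,4} pick 4 [3->4 ok]
  6: obs=x cand={0,1} pick 1 [4->1 ok]
  7: obs=x cand={0,1} pick 0 [1->0 ok]
  8: obs=x cand={0,1} pick 0 [0->0 ok]
  9: obs=y cand={2,3,4} pick 3 [0->3 ok]
  10: obs=x cand={0,1} pick 1 [3->1 ok]
  11: obs=x cand={0,1} pick 0 [1->0 ok]
  12: obs=y cand={2,3,4} pick 3 [0->3 ok]
  13: obs=y cand={2,3,4} pick 4 [3->4 ok]
  14: obs=y cand={2,3,4} pick 4 [4->4 ok]
  15: obs=x cand={0,1} pick 1 [4->1 ok]
  16: obs=x cand={0,1} pick 0 [1->0 ok]
  17: obs=y cand={2,3,4} pick 4 [0->4 ok]
  18: obs=y cand={2,3,4} pick 4 [4->4 ok]
  19: obs=y cand={2,3,4} pick 3 [4->3 ok]
  20: obs=x cand={0,1} pick 1 [3->1 ok]
  21: obs=x cand={0,1} pick 1 [1->1 ok]
  22: obs=x cand={0,1} pick 0 [1->0 ok]
  23: obs=y cand={2,3,4} pick 2 [0->2 ok]
  24: obs=x cand={0,1} pick 1 [2->1 ok]
  25: obs=x cand={0,1} pick 1 [1->1 ok]
  26: obs=x cand={0,1} pick 1 [1->1 ok]
  27: obs=x cand={0,1} pick 1 [1->1 ok]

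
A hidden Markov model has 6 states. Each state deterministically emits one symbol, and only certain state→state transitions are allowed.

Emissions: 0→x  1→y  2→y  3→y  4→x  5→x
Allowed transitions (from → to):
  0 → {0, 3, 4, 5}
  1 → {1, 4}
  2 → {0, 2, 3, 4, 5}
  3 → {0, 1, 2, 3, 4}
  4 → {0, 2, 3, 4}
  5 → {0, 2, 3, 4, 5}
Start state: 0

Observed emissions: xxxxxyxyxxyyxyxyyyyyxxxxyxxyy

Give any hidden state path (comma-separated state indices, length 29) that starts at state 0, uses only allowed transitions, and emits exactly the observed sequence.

  0: obs=x cand={0,4,5} pick 0 [start]
  1: obs=x cand={0,4,5} pick 4 [0->4 ok]
  2: obs=x cand={0,4,5} pick 0 [4->0 ok]
  3: obs=x cand={0,4,5} pick 5 [0->5 ok]
  4: obs=x cand={0,4,5} pick 0 [5->0 ok]
  5: obs=y cand={1,2,3} pick 3 [0->3 ok]
  6: obs=x cand={0,4,5} pick 4 [3->4 ok]
  7: obs=y cand={1,2,3} pick 2 [4->2 ok]
  8: obs=x cand={0,4,5} pick 0 [2->0 ok]
  9: obs=x cand={0,4,5} pick 5 [0->5 ok]
  10: obs=y cand={1,2,3} pick 3 [5->3 ok]
  11: obs=y cand={1,2,3} pick 3 [3->3 ok]
  12: obs=x cand={0,4,5} pick 0 [3->0 ok]
  13: obs=y cand={1,2,3} pick 3 [0->3 ok]
  14: obs=x cand={0,4,5} pick 0 [3->0 ok]
  15: obs=y cand={1,2,3} pick 3 [0->3 ok]
  16: obs=y cand={1,2,3} pick 3 [3->3 ok]
  17: obs=y cand={1,2,3} pick 2 [3->2 ok]
  18: obs=y cand={1,2,3} pick 2 [2->2 ok]
  19: obs=y cand={1,2,3} pick 3 [2->3 ok]
  20: obs=x cand={0,4,5} pick 0 [3->0 ok]
  21: obs=x cand={0,4,5} pick 4 [0->4 ok]
  22: obs=x cand={0,4,5} pick 0 [4->0 ok]
  23: obs=x cand={0,4,5} pick 5 [0->5 ok]
  24: obs=y cand={1,2,3} pick 3 [5->3 ok]
  25: obs=x cand={0,4,5} pick 0 [3->0 ok]
  26: obs=x cand={0,4,5} pick 4 [0->4 ok]
  27: obs=y cand={1,2,3} pick 3 [4->3 ok]
  28: obs=y cand={1,2,3} pick 3 [3->3 ok]

0,4,0,5,0,3,4,2,0,5,3,3,0,3,0,3,3,2,2,3,0,4,0,5,3,0,4,3,3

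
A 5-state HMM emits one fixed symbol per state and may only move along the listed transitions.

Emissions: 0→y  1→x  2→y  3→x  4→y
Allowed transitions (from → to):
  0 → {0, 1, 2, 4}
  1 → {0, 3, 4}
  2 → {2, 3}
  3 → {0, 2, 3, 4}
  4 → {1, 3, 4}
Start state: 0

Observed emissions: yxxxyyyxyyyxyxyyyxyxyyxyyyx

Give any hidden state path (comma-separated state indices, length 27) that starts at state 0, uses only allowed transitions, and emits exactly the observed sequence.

0,1,3,3,0,0,4,3,0,2,2,3,4,1,0,2,2,3,4,3,2,2,3,2,2,2,3

  pos 0: y in {0,2,4}, choose 0; start
  pos 1: x in {1,3}, choose 1; 0->1 ok
  pos 2: x in {1,3}, choose 3; 1->3 ok
  pos 3: x in {1,3}, choose 3; 3->3 ok
  pos 4: y in {0,2,4}, choose 0; 3->0 ok
  pos 5: y in {0,2,4}, choose 0; 0->0 ok
  pos 6: y in {0,2,4}, choose 4; 0->4 ok
  pos 7: x in {1,3}, choose 3; 4->3 ok
  pos 8: y in {0,2,4}, choose 0; 3->0 ok
  pos 9: y in {0,2,4}, choose 2; 0->2 ok
  pos 10: y in {0,2,4}, choose 2; 2->2 ok
  pos 11: x in {1,3}, choose 3; 2->3 ok
  pos 12: y in {0,2,4}, choose 4; 3->4 ok
  pos 13: x in {1,3}, choose 1; 4->1 ok
  pos 14: y in {0,2,4}, choose 0; 1->0 ok
  pos 15: y in {0,2,4}, choose 2; 0->2 ok
  pos 16: y in {0,2,4}, choose 2; 2->2 ok
  pos 17: x in {1,3}, choose 3; 2->3 ok
  pos 18: y in {0,2,4}, choose 4; 3->4 ok
  pos 19: x in {1,3}, choose 3; 4->3 ok
  pos 20: y in {0,2,4}, choose 2; 3->2 ok
  pos 21: y in {0,2,4}, choose 2; 2->2 ok
  pos 22: x in {1,3}, choose 3; 2->3 ok
  pos 23: y in {0,2,4}, choose 2; 3->2 ok
  pos 24: y in {0,2,4}, choose 2; 2->2 ok
  pos 25: y in {0,2,4}, choose 2; 2->2 ok
  pos 26: x in {1,3}, choose 3; 2->3 ok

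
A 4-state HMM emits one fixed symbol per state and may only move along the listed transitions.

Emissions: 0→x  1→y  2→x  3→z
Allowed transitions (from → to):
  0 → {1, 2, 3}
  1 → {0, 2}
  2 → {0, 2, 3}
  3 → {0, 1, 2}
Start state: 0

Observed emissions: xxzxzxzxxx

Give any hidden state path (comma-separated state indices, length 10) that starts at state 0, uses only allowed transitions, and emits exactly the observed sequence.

0,2,3,0,3,0,3,0,2,2

  t0 'x' -> {0,2}, take 0 (start)
  t1 'x' -> {0,2}, take 2 (0->2 ok)
  t2 'z' -> {3}, take 3 (2->3 ok)
  t3 'x' -> {0,2}, take 0 (3->0 ok)
  t4 'z' -> {3}, take 3 (0->3 ok)
  t5 'x' -> {0,2}, take 0 (3->0 ok)
  t6 'z' -> {3}, take 3 (0->3 ok)
  t7 'x' -> {0,2}, take 0 (3->0 ok)
  t8 'x' -> {0,2}, take 2 (0->2 ok)
  t9 'x' -> {0,2}, take 2 (2->2 ok)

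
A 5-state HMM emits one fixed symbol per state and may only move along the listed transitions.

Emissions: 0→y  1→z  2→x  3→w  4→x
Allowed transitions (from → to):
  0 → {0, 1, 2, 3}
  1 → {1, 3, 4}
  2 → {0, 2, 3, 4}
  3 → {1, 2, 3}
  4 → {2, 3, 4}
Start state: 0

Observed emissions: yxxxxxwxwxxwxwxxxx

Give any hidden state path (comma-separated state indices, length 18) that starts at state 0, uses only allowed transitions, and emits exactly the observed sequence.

0,2,2,4,4,4,3,2,3,2,4,3,2,3,2,2,2,2

  t0 'y' -> {0}, take 0 (start)
  t1 'x' -> {2,4}, take 2 (0->2 ok)
  t2 'x' -> {2,4}, take 2 (2->2 ok)
  t3 'x' -> {2,4}, take 4 (2->4 ok)
  t4 'x' -> {2,4}, take 4 (4->4 ok)
  t5 'x' -> {2,4}, take 4 (4->4 ok)
  t6 'w' -> {3}, take 3 (4->3 ok)
  t7 'x' -> {2,4}, take 2 (3->2 ok)
  t8 'w' -> {3}, take 3 (2->3 ok)
  t9 'x' -> {2,4}, take 2 (3->2 ok)
  t10 'x' -> {2,4}, take 4 (2->4 ok)
  t11 'w' -> {3}, take 3 (4->3 ok)
  t12 'x' -> {2,4}, take 2 (3->2 ok)
  t13 'w' -> {3}, take 3 (2->3 ok)
  t14 'x' -> {2,4}, take 2 (3->2 ok)
  t15 'x' -> {2,4}, take 2 (2->2 ok)
  t16 'x' -> {2,4}, take 2 (2->2 ok)
  t17 'x' -> {2,4}, take 2 (2->2 ok)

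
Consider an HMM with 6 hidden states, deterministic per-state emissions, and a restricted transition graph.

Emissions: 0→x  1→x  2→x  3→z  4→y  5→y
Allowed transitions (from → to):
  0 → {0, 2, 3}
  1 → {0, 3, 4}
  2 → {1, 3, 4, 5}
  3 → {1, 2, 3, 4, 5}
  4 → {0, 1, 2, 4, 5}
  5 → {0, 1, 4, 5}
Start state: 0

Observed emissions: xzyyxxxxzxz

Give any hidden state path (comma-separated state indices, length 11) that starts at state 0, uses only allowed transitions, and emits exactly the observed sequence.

0,3,4,5,1,0,0,2,3,1,3

  [0] x  {0,1,2}  => 0  start
  [1] z  {3}  => 3  0->3 ok
  [2] y  {4,5}  => 4  3->4 ok
  [3] y  {4,5}  => 5  4->5 ok
  [4] x  {0,1,2}  => 1  5->1 ok
  [5] x  {0,1,2}  => 0  1->0 ok
  [6] x  {0,1,2}  => 0  0->0 ok
  [7] x  {0,1,2}  => 2  0->2 ok
  [8] z  {3}  => 3  2->3 ok
  [9] x  {0,1,2}  => 1  3->1 ok
  [10] z  {3}  => 3  1->3 ok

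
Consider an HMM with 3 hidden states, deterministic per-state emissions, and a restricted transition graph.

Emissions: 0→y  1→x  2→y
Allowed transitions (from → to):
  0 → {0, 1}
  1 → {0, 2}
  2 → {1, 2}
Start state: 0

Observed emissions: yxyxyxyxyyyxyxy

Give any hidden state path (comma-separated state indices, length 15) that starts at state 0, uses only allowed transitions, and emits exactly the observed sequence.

0,1,0,1,2,1,2,1,0,0,0,1,2,1,2

  pos 0: y in {0,2}, choose 0; start
  pos 1: x in {1}, choose 1; 0->1 ok
  pos 2: y in {0,2}, choose 0; 1->0 ok
  pos 3: x in {1}, choose 1; 0->1 ok
  pos 4: y in {0,2}, choose 2; 1->2 ok
  pos 5: x in {1}, choose 1; 2->1 ok
  pos 6: y in {0,2}, choose 2; 1->2 ok
  pos 7: x in {1}, choose 1; 2->1 ok
  pos 8: y in {0,2}, choose 0; 1->0 ok
  pos 9: y in {0,2}, choose 0; 0->0 ok
  pos 10: y in {0,2}, choose 0; 0->0 ok
  pos 11: x in {1}, choose 1; 0->1 ok
  pos 12: y in {0,2}, choose 2; 1->2 ok
  pos 13: x in {1}, choose 1; 2->1 ok
  pos 14: y in {0,2}, choose 2; 1->2 ok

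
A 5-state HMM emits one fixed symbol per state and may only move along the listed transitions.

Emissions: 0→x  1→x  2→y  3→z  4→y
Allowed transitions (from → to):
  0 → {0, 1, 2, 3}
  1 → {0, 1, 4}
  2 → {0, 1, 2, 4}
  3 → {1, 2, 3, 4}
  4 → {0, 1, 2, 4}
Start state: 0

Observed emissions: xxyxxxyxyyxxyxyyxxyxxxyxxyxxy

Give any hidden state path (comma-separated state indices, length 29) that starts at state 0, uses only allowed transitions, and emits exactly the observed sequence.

  0: obs=x cand={0,1} pick 0 [start]
  1: obs=x cand={0,1} pick 0 [0->0 ok]
  2: obs=y cand={2,4} pick 2 [0->2 ok]
  3: obs=x cand={0,1} pick 1 [2->1 ok]
  4: obs=x cand={0,1} pick 0 [1->0 ok]
  5: obs=x cand={0,1} pick 0 [0->0 ok]
  6: obs=y cand={2,4} pick 2 [0->2 ok]
  7: obs=x cand={0,1} pick 1 [2->1 ok]
  8: obs=y cand={2,4} pick 4 [1->4 ok]
  9: obs=y cand={2,4} pick 4 [4->4 ok]
  10: obs=x cand={0,1} pick 0 [4->0 ok]
  11: obs=x cand={0,1} pick 0 [0->0 ok]
  12: obs=y cand={2,4} pick 2 [0->2 ok]
  13: obs=x cand={0,1} pick 1 [2->1 ok]
  14: obs=y cand={2,4} pick 4 [1->4 ok]
  15: obs=y cand={2,4} pick 2 [4->2 ok]
  16: obs=x cand={0,1} pick 0 [2->0 ok]
  17: obs=x cand={0,1} pick 1 [0->1 ok]
  18: obs=y cand={2,4} pick 4 [1->4 ok]
  19: obs=x cand={0,1} pick 0 [4->0 ok]
  20: obs=x cand={0,1} pick 1 [0->1 ok]
  21: obs=x cand={0,1} pick 0 [1->0 ok]
  22: obs=y cand={2,4} pick 2 [0->2 ok]
  23: obs=x cand={0,1} pick 1 [2->1 ok]
  24: obs=x cand={0,1} pick 1 [1->1 ok]
  25: obs=y cand={2,4} pick 4 [1->4 ok]
  26: obs=x cand={0,1} pick 1 [4->1 ok]
  27: obs=x cand={0,1} pick 0 [1->0 ok]
  28: obs=y cand={2,4} pick 2 [0->2 ok]

0,0,2,1,0,0,2,1,4,4,0,0,2,1,4,2,0,1,4,0,1,0,2,1,1,4,1,0,2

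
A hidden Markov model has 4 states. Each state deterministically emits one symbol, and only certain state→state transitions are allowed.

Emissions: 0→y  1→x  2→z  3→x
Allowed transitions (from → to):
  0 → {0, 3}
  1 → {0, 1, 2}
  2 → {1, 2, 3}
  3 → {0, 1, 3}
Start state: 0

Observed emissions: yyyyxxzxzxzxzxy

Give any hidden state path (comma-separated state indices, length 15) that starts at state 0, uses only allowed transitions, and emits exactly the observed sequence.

  [0] y  {0}  => 0  start
  [1] y  {0}  => 0  0->0 ok
  [2] y  {0}  => 0  0->0 ok
  [3] y  {0}  => 0  0->0 ok
  [4] x  {1,3}  => 3  0->3 ok
  [5] x  {1,3}  => 1  3->1 ok
  [6] z  {2}  => 2  1->2 ok
  [7] x  {1,3}  => 1  2->1 ok
  [8] z  {2}  => 2  1->2 ok
  [9] x  {1,3}  => 1  2->1 ok
  [10] z  {2}  => 2  1->2 ok
  [11] x  {1,3}  => 1  2->1 ok
  [12] z  {2}  => 2  1->2 ok
  [13] x  {1,3}  => 3  2->3 ok
  [14] y  {0}  => 0  3->0 ok

0,0,0,0,3,1,2,1,2,1,2,1,2,3,0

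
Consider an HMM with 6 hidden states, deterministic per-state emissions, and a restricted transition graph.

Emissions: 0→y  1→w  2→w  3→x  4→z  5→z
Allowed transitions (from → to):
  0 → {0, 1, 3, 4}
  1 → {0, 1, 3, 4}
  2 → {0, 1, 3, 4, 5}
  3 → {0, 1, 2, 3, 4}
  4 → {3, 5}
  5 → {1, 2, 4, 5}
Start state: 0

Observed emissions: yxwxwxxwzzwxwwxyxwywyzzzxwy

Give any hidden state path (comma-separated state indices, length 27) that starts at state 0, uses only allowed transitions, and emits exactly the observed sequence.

0,3,2,3,2,3,3,2,5,5,1,3,1,1,3,0,3,2,0,1,0,4,5,4,3,1,0

  [0] y  {0}  => 0  start
  [1] x  {3}  => 3  0->3 ok
  [2] w  {1,2}  => 2  3->2 ok
  [3] x  {3}  => 3  2->3 ok
  [4] w  {1,2}  => 2  3->2 ok
  [5] x  {3}  => 3  2->3 ok
  [6] x  {3}  => 3  3->3 ok
  [7] w  {1,2}  => 2  3->2 ok
  [8] z  {4,5}  => 5  2->5 ok
  [9] z  {4,5}  => 5  5->5 ok
  [10] w  {1,2}  => 1  5->1 ok
  [11] x  {3}  => 3  1->3 ok
  [12] w  {1,2}  => 1  3->1 ok
  [13] w  {1,2}  => 1  1->1 ok
  [14] x  {3}  => 3  1->3 ok
  [15] y  {0}  => 0  3->0 ok
  [16] x  {3}  => 3  0->3 ok
  [17] w  {1,2}  => 2  3->2 ok
  [18] y  {0}  => 0  2->0 ok
  [19] w  {1,2}  => 1  0->1 ok
  [20] y  {0}  => 0  1->0 ok
  [21] z  {4,5}  => 4  0->4 ok
  [22] z  {4,5}  => 5  4->5 ok
  [23] z  {4,5}  => 4  5->4 ok
  [24] x  {3}  => 3  4->3 ok
  [25] w  {1,2}  => 1  3->1 ok
  [26] y  {0}  => 0  1->0 ok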